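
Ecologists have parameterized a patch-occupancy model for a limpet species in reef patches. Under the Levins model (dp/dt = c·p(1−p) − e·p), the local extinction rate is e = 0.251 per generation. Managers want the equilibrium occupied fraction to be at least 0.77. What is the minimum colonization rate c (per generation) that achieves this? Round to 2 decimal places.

1.09

p* = 1 − e/c ≥ 0.77 requires e/c ≤ 0.2300, i.e. c ≥ e/0.2300.
c_min = 0.251/0.2300 = 1.0913.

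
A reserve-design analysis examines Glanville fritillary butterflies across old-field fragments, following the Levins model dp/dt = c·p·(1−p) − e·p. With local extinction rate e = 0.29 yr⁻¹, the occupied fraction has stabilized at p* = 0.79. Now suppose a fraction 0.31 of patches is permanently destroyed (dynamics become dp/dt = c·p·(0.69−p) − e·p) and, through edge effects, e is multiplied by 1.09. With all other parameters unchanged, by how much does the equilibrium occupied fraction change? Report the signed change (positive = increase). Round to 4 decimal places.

Balance c(1−p*) = e gives c = e/(1 − 0.79000) = 0.29/0.21000 = 1.38095.
New p* = 0.69 − e/c = 0.69 − 0.31610/1.38095 = 0.46110.
Δp* = 0.46110 − 0.79000 = -0.32890.

-0.3289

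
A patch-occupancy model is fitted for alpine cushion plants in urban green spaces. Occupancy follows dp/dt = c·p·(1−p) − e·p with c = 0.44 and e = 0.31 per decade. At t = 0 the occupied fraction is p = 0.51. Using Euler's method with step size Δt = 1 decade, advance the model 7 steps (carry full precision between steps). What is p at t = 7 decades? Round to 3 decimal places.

0.347

Update rule: p ← p + [c·p·(1−p) − e·p]·Δt with Δt = 1.
t = 1: p = 0.51000 + (-0.04814) = 0.46186
t = 2: p = 0.46186 + (-0.03382) = 0.42804
t = 3: p = 0.42804 + (-0.02497) = 0.40307
t = 4: p = 0.40307 + (-0.01909) = 0.38398
t = 5: p = 0.38398 + (-0.01496) = 0.36903
t = 6: p = 0.36903 + (-0.01195) = 0.35708
t = 7: p = 0.35708 + (-0.00968) = 0.34740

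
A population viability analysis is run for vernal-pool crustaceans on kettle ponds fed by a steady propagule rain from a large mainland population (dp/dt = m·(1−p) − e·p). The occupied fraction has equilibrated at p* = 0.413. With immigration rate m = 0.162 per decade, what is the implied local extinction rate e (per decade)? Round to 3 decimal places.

0.230

At equilibrium m(1−p*) = e·p*, so e = m(1−p*)/p*.
e = 0.162 × 0.5870 / 0.413 = 0.2303.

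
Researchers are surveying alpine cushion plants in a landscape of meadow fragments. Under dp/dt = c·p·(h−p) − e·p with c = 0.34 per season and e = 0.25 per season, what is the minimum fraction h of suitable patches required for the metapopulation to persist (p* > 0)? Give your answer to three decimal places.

p* = h − e/c is positive only when h > e/c.
h_min = e/c = 0.25/0.34 = 0.7353.

0.735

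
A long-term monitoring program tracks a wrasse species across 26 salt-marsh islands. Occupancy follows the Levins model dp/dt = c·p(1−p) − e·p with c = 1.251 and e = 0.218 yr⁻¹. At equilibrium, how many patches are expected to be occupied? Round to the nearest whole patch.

p* = 1 − e/c = 1 − 0.218/1.251 = 0.8257.
Expected occupied patches = N × p* = 26 × 0.8257 = 21.47 ≈ 21.

21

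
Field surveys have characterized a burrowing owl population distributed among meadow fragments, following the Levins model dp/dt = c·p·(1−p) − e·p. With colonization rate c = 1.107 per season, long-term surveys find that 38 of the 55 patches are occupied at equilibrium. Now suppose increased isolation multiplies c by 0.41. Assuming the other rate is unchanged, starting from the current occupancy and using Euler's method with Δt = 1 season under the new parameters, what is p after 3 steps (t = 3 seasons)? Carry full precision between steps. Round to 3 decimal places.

0.426

Observed p* = 38/55 = 0.69091.
Balance c(1−p*) = e gives e = 1.107×(1 − 0.69091) = 0.34216.
Starting from p₀ = 0.69091; update p ← p + (dp/dt)·Δt with the new parameters.
  1  |  dp/dt·Δt = -0.139478  |  p_1 = 0.551431
  2  |  dp/dt·Δt = -0.076413  |  p_2 = 0.475018
  3  |  dp/dt·Δt = -0.049350  |  p_3 = 0.425668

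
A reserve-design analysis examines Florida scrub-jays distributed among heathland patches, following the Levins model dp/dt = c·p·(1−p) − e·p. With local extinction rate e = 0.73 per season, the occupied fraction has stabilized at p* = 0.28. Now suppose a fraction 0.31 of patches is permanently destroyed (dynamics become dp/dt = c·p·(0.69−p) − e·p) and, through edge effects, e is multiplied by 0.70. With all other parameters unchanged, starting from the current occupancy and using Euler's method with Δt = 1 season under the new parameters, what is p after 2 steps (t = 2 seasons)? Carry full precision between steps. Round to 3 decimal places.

0.236

Balance c(1−p*) = e gives c = e/(1 − 0.28000) = 0.73/0.72000 = 1.01389.
Starting from p₀ = 0.28000; update p ← p + (dp/dt)·Δt with the new parameters.
p: 0.28000 → 0.25331  (Δp = -0.02669)
p: 0.25331 → 0.23603  (Δp = -0.01729)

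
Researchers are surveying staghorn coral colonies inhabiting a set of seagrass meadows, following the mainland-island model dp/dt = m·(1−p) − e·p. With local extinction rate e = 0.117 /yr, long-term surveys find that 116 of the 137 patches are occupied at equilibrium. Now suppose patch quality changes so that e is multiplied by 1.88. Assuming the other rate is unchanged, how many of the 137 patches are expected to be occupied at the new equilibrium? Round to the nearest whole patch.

102

Observed p* = 116/137 = 0.84672.
Balance m(1−p*) = e·p* gives m = e·p*/(1−p*) = 0.117×0.84672/0.15328 = 0.64631.
New p* = m/(m+e) = 0.64631/(0.64631+0.21996) = 0.74608.
Expected occupied = 137 × 0.74608 = 102.21 ≈ 102.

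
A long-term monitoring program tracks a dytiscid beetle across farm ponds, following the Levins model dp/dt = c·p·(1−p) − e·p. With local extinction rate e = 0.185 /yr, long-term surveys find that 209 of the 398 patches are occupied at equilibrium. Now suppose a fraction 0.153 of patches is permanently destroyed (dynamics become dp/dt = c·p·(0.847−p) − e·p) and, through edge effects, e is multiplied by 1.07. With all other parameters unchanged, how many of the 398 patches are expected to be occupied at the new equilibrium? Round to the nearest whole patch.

Observed p* = 209/398 = 0.52513.
Balance c(1−p*) = e gives c = e/(1 − 0.52513) = 0.185/0.47487 = 0.38958.
New p* = 0.847 − e/c = 0.847 − 0.19795/0.38958 = 0.33889.
Expected occupied = 398 × 0.33889 = 134.88 ≈ 135.

135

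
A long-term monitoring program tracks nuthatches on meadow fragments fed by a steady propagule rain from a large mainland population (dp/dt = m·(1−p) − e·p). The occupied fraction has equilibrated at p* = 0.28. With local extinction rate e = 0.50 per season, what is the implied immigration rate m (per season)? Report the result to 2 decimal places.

0.19

At equilibrium m(1−p*) = e·p*, so m = e·p*/(1−p*).
m = 0.50 × 0.28 / 0.7200 = 0.1400/0.7200 = 0.1944.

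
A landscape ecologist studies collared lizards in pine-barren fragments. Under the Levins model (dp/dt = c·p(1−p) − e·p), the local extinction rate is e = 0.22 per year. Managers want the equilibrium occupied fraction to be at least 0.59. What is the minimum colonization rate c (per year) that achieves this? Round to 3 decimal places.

p* = 1 − e/c ≥ 0.59 requires e/c ≤ 0.4100, i.e. c ≥ e/0.4100.
c_min = 0.22/0.4100 = 0.5366.

0.537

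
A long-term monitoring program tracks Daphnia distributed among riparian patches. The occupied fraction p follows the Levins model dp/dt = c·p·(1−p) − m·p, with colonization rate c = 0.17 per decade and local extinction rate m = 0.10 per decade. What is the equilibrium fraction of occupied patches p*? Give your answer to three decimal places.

0.412

Setting dp/dt = 0 and dividing through by p* gives c·(1−p*) = m.
So p* = 1 − m/c = 1 − 0.10/0.17 = 1 − 0.5882 = 0.4118.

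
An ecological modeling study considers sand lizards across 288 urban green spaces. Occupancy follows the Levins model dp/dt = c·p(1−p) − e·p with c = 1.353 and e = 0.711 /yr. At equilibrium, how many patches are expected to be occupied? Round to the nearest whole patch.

p* = 1 − e/c = 1 − 0.711/1.353 = 0.4745.
Expected occupied patches = N × p* = 288 × 0.4745 = 136.66 ≈ 137.

137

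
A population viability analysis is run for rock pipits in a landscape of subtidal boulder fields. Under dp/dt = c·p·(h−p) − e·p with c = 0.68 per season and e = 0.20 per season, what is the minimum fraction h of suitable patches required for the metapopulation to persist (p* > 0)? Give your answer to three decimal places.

p* = h − e/c is positive only when h > e/c.
h_min = e/c = 0.20/0.68 = 0.2941.

0.294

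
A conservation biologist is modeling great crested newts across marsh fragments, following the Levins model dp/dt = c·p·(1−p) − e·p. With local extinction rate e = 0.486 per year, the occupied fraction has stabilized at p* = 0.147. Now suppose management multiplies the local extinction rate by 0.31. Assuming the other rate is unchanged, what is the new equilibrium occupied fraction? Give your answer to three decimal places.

0.736

Balance c(1−p*) = e gives c = e/(1 − 0.14700) = 0.486/0.85300 = 0.56975.
New p* = 1 − e/c = 1 − 0.15066/0.56975 = 0.73557.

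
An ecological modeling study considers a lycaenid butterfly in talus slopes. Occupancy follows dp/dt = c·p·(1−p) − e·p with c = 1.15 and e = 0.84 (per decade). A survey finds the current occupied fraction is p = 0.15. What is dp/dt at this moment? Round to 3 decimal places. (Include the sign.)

0.021

Colonization term: c·p·(1−p) = 1.15×0.15×0.8500 = 0.14662.
Extinction term: e·p = 0.12600.
dp/dt = 0.14662 − 0.12600 = 0.02062.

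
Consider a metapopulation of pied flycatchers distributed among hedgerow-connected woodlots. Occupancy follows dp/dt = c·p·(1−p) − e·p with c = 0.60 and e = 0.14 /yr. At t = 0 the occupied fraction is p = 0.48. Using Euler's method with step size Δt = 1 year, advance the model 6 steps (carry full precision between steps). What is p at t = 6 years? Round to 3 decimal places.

0.751

Update rule: p ← p + [c·p·(1−p) − e·p]·Δt with Δt = 1.
t = 1: p = 0.48000 + (+0.08256) = 0.56256
t = 2: p = 0.56256 + (+0.06889) = 0.63145
t = 3: p = 0.63145 + (+0.05123) = 0.68268
t = 4: p = 0.68268 + (+0.03440) = 0.71708
t = 5: p = 0.71708 + (+0.02133) = 0.73842
t = 6: p = 0.73842 + (+0.01252) = 0.75093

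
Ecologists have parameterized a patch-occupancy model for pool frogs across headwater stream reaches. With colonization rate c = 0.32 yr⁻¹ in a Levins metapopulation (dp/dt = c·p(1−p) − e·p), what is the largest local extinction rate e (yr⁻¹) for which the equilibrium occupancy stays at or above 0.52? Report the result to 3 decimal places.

1 − e/c ≥ 0.52 ⇒ e ≤ c(1 − 0.52) = 0.32 × 0.4800.
e_max = 0.1536.

0.154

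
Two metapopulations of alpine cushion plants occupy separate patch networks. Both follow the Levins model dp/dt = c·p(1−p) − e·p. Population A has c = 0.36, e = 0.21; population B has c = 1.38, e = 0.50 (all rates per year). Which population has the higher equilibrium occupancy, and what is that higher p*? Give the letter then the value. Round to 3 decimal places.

B, 0.638

A: p*_A = 1 − 0.21/0.36 = 0.4167.
B: p*_B = 1 − 0.50/1.38 = 0.6377.
B is higher at 0.6377.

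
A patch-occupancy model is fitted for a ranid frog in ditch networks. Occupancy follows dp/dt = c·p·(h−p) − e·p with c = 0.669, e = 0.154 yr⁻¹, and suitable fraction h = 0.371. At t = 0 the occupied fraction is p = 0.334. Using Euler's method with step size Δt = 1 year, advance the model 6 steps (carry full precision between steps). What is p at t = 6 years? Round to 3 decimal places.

0.202

Update rule: p ← p + [c·p·(h−p) − e·p]·Δt with Δt = 1.
step 1: Δp = -0.04317, p = 0.29083
step 2: Δp = -0.02919, p = 0.26164
step 3: Δp = -0.02115, p = 0.24049
step 4: Δp = -0.01604, p = 0.22445
step 5: Δp = -0.01256, p = 0.21189
step 6: Δp = -0.01008, p = 0.20182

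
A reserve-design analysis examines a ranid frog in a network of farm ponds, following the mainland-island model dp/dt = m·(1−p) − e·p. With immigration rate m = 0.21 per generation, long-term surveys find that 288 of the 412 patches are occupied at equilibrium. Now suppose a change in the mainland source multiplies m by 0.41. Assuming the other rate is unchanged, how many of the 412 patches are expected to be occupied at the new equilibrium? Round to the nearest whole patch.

Observed p* = 288/412 = 0.69903.
Balance m(1−p*) = e·p* gives e = m(1−p*)/p* = 0.21×0.30097/0.69903 = 0.09042.
New p* = m/(m+e) = 0.08610/(0.08610+0.09042) = 0.48776.
Expected occupied = 412 × 0.48776 = 200.96 ≈ 201.

201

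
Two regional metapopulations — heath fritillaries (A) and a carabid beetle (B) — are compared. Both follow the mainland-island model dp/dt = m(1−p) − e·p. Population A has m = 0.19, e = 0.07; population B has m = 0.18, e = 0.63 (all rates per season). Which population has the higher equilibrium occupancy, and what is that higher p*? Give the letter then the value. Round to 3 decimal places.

A, 0.731

A: p*_A = m/(m+e) = 0.19/0.2600 = 0.7308.
B: p*_B = 0.18/0.8100 = 0.2222.
A is higher at 0.7308.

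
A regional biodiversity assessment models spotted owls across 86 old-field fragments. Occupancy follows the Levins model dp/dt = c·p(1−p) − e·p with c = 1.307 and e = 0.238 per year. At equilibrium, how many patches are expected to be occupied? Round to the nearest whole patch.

p* = 1 − e/c = 1 − 0.238/1.307 = 0.8179.
Expected occupied patches = N × p* = 86 × 0.8179 = 70.34 ≈ 70.

70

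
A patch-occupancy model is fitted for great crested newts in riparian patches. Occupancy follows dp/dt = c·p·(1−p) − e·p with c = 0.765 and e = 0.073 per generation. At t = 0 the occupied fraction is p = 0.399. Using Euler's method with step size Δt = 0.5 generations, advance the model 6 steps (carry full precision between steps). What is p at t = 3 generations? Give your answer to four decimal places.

0.7948

Update rule: p ← p + [c·p·(1−p) − e·p]·Δt with Δt = 0.5.
t = 0.5: p = 0.39900 + (+0.07716) = 0.47616
t = 1: p = 0.47616 + (+0.07803) = 0.55419
t = 1.5: p = 0.55419 + (+0.07427) = 0.62846
t = 2: p = 0.62846 + (+0.06637) = 0.69484
t = 2.5: p = 0.69484 + (+0.05574) = 0.75058
t = 3: p = 0.75058 + (+0.04421) = 0.79479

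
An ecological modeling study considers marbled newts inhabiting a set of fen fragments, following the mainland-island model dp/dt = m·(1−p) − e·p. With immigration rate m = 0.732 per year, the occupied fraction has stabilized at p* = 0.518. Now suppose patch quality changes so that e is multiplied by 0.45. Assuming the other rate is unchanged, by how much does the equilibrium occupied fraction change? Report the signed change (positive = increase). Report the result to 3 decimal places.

Balance m(1−p*) = e·p* gives e = m(1−p*)/p* = 0.732×0.48200/0.51800 = 0.68113.
New p* = m/(m+e) = 0.73200/(0.73200+0.30651) = 0.70486.
Δp* = 0.70486 − 0.51800 = +0.18686.

0.187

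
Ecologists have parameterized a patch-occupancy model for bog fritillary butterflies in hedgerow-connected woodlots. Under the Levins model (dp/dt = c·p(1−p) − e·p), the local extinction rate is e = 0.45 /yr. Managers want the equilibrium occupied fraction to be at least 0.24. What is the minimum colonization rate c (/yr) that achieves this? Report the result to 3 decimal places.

0.592

p* = 1 − e/c ≥ 0.24 requires e/c ≤ 0.7600, i.e. c ≥ e/0.7600.
c_min = 0.45/0.7600 = 0.5921.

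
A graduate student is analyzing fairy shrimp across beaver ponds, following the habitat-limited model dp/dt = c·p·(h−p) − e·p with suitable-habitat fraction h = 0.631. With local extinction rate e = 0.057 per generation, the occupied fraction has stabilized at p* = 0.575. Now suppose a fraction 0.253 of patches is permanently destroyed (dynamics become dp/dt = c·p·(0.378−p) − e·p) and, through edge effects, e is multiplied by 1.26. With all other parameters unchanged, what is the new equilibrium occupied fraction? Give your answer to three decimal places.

Balance c(h−p*) = e gives c = e/(0.631 − 0.57500) = 0.057/0.05600 = 1.01786.
New p* = 0.378 − e/c = 0.378 − 0.07182/1.01786 = 0.30744.

0.307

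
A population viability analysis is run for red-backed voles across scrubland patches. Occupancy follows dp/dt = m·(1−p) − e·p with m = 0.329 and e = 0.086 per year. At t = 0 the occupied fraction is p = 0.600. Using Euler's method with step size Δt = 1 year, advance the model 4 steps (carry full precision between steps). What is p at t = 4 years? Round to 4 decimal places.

Update rule: p ← p + [m·(1−p) − e·p]·Δt with Δt = 1.
p: 0.60000 → 0.68000  (Δp = +0.08000)
p: 0.68000 → 0.72680  (Δp = +0.04680)
p: 0.72680 → 0.75418  (Δp = +0.02738)
p: 0.75418 → 0.77019  (Δp = +0.01602)

0.7702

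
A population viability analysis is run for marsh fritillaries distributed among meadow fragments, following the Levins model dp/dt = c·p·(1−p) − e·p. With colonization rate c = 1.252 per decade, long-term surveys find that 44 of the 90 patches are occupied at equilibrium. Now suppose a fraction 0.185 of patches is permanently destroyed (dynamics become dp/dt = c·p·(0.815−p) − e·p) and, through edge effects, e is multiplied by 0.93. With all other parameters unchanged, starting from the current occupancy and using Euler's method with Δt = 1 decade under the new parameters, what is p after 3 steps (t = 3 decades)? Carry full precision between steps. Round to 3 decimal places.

0.355

Observed p* = 44/90 = 0.48889.
Balance c(1−p*) = e gives e = 1.252×(1 − 0.48889) = 0.63991.
Starting from p₀ = 0.48889; update p ← p + (dp/dt)·Δt with the new parameters.
step 1: Δp = -0.09134, p = 0.39755
step 2: Δp = -0.02881, p = 0.36874
step 3: Δp = -0.01342, p = 0.35532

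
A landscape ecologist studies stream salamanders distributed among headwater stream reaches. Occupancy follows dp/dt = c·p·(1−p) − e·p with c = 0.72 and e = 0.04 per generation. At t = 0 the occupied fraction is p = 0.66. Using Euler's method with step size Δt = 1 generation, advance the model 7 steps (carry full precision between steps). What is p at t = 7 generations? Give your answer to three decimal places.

0.944

Update rule: p ← p + [c·p·(1−p) − e·p]·Δt with Δt = 1.
p: 0.66000 → 0.79517  (Δp = +0.13517)
p: 0.79517 → 0.88063  (Δp = +0.08546)
p: 0.88063 → 0.92109  (Δp = +0.04046)
p: 0.92109 → 0.93658  (Δp = +0.01549)
p: 0.93658 → 0.94188  (Δp = +0.00530)
p: 0.94188 → 0.94362  (Δp = +0.00174)
p: 0.94362 → 0.94418  (Δp = +0.00056)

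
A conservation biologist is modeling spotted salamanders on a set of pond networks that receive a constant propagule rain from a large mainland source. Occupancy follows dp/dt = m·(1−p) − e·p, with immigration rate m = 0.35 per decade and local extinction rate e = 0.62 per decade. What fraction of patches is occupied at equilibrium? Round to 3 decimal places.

At equilibrium the propagule rain into empty patches balances local extinction: m(1−p*) = e·p*.
p* = m/(m+e) = 0.35/(0.35+0.62) = 0.35/0.9700 = 0.3608.

0.361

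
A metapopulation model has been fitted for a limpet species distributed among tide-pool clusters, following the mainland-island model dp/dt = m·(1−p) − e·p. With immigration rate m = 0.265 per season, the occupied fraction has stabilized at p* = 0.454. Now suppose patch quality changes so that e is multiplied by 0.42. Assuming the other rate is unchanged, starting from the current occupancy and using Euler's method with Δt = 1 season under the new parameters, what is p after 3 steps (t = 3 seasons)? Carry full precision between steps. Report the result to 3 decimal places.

Balance m(1−p*) = e·p* gives e = m(1−p*)/p* = 0.265×0.54600/0.45400 = 0.31870.
Starting from p₀ = 0.45400; update p ← p + (dp/dt)·Δt with the new parameters.
p: 0.45400 → 0.53792  (Δp = +0.08392)
p: 0.53792 → 0.58837  (Δp = +0.05045)
p: 0.58837 → 0.61870  (Δp = +0.03033)

0.619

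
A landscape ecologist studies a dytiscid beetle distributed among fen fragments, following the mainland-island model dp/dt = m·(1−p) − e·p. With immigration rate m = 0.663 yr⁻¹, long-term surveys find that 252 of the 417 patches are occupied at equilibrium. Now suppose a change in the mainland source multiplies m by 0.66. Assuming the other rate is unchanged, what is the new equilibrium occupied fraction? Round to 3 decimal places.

Observed p* = 252/417 = 0.60432.
Balance m(1−p*) = e·p* gives e = m(1−p*)/p* = 0.663×0.39568/0.60432 = 0.43410.
New p* = m/(m+e) = 0.43758/(0.43758+0.43410) = 0.50200.

0.502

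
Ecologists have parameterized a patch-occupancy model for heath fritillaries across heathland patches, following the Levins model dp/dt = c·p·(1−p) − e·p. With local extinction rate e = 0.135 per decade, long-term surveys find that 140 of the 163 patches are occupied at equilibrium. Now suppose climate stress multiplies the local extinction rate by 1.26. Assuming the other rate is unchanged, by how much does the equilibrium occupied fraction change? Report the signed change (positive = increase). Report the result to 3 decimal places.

-0.037

Observed p* = 140/163 = 0.85890.
Balance c(1−p*) = e gives c = e/(1 − 0.85890) = 0.135/0.14110 = 0.95677.
New p* = 1 − e/c = 1 − 0.17010/0.95677 = 0.82221.
Δp* = 0.82221 − 0.85890 = -0.03669.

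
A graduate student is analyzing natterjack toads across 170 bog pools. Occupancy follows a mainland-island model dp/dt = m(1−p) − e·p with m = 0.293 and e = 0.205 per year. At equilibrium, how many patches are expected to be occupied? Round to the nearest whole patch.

p* = m/(m+e) = 0.293/0.4980 = 0.5884.
Expected occupied patches = N × p* = 170 × 0.5884 = 100.02 ≈ 100.

100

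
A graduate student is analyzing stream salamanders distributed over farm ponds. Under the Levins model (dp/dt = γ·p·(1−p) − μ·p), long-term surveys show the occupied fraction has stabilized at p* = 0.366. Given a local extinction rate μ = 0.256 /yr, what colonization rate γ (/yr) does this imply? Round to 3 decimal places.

At equilibrium γ(1−p*) = μ, so γ = μ/(1−p*).
γ = 0.256/(1 − 0.366) = 0.256/0.6340 = 0.4038.

0.404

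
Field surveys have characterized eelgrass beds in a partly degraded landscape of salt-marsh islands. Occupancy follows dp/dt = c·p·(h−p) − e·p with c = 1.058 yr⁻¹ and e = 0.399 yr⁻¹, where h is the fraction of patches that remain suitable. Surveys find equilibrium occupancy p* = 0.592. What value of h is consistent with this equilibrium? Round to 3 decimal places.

0.969

At equilibrium c(h−p*) = e, so h = p* + e/c.
h = 0.592 + 0.399/1.058 = 0.592 + 0.3771 = 0.9691.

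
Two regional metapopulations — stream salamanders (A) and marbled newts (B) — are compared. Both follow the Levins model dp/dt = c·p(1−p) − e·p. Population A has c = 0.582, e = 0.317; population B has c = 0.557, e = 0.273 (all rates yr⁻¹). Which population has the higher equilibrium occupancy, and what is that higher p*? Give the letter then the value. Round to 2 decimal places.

B, 0.51

A: p*_A = 1 − 0.317/0.582 = 0.4553.
B: p*_B = 1 − 0.273/0.557 = 0.5099.
B is higher at 0.5099.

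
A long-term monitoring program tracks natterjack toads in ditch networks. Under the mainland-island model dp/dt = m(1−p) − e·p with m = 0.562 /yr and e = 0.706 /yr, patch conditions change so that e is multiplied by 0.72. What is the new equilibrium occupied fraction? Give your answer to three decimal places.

0.525

Before: p* = 0.562/(0.562+0.706) = 0.4432.
After: m = 0.562, e = 0.50832; p* = 0.562/1.0703 = 0.5251.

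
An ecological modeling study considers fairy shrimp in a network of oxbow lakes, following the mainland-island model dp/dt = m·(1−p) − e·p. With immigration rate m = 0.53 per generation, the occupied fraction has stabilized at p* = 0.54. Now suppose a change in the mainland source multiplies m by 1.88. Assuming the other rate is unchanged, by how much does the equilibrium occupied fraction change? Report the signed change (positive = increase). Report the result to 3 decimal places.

0.148

Balance m(1−p*) = e·p* gives e = m(1−p*)/p* = 0.53×0.46000/0.54000 = 0.45148.
New p* = m/(m+e) = 0.99640/(0.99640+0.45148) = 0.68818.
Δp* = 0.68818 − 0.54000 = +0.14818.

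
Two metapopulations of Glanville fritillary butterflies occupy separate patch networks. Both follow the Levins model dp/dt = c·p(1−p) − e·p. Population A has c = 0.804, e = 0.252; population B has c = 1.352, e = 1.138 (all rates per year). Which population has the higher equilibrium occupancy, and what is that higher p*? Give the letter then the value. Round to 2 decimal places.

A: p*_A = 1 − 0.252/0.804 = 0.6866.
B: p*_B = 1 − 1.138/1.352 = 0.1583.
A is higher at 0.6866.

A, 0.69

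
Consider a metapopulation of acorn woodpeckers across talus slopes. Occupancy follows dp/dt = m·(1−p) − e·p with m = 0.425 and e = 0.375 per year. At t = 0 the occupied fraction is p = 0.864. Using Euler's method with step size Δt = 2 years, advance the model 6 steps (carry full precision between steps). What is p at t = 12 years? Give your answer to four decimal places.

0.5468

Update rule: p ← p + [m·(1−p) − e·p]·Δt with Δt = 2.
t = 2: p = 0.86400 + (-0.53240) = 0.33160
t = 4: p = 0.33160 + (+0.31944) = 0.65104
t = 6: p = 0.65104 + (-0.19166) = 0.45938
t = 8: p = 0.45938 + (+0.11500) = 0.57437
t = 10: p = 0.57437 + (-0.06900) = 0.50538
t = 12: p = 0.50538 + (+0.04140) = 0.54677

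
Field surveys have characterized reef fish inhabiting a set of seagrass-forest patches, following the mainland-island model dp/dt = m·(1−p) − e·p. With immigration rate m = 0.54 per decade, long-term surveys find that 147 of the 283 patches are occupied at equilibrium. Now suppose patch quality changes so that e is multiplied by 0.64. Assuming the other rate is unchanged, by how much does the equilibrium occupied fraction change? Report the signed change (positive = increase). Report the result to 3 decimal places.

Observed p* = 147/283 = 0.51943.
Balance m(1−p*) = e·p* gives e = m(1−p*)/p* = 0.54×0.48057/0.51943 = 0.49960.
New p* = m/(m+e) = 0.54000/(0.54000+0.31974) = 0.62810.
Δp* = 0.62810 − 0.51943 = +0.10867.

0.109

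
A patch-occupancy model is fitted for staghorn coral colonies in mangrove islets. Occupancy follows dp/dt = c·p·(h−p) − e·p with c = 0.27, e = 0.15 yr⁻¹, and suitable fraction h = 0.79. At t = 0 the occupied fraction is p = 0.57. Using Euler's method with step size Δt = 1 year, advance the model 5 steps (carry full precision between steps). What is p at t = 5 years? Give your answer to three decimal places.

Update rule: p ← p + [c·p·(h−p) − e·p]·Δt with Δt = 1.
t = 1: p = 0.57000 + (-0.05164) = 0.51836
t = 2: p = 0.51836 + (-0.03974) = 0.47862
t = 3: p = 0.47862 + (-0.03155) = 0.44707
t = 4: p = 0.44707 + (-0.02567) = 0.42140
t = 5: p = 0.42140 + (-0.02127) = 0.40013

0.400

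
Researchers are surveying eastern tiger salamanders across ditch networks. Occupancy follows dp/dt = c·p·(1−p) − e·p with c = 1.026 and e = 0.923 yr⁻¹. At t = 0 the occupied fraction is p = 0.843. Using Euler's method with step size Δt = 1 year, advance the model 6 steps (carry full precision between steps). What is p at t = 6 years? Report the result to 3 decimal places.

0.139

Update rule: p ← p + [c·p·(1−p) − e·p]·Δt with Δt = 1.
step 1: Δp = -0.64230, p = 0.20070
step 2: Δp = -0.02066, p = 0.18005
step 3: Δp = -0.01471, p = 0.16533
step 4: Δp = -0.01102, p = 0.15432
step 5: Δp = -0.00854, p = 0.14578
step 6: Δp = -0.00679, p = 0.13899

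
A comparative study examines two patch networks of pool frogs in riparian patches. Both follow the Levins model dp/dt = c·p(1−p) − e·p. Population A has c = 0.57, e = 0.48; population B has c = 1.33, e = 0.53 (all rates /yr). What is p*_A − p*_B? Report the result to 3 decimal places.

A: p*_A = 1 − 0.48/0.57 = 0.1579.
B: p*_B = 1 − 0.53/1.33 = 0.6015.
p*_A − p*_B = 0.1579 − 0.6015 = -0.4436.

-0.444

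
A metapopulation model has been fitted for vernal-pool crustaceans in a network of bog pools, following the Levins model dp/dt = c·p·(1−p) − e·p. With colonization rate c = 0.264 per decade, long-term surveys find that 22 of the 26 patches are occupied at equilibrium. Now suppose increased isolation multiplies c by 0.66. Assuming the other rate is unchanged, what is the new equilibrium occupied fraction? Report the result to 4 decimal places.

Observed p* = 22/26 = 0.84615.
Balance c(1−p*) = e gives e = 0.264×(1 − 0.84615) = 0.04062.
New p* = 1 − e/c = 1 − 0.04062/0.17424 = 0.76687.

0.7669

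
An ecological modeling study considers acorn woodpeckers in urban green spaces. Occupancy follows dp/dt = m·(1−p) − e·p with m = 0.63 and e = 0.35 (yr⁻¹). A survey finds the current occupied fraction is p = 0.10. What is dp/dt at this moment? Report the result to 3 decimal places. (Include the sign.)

Colonization term: m·(1−p) = 0.63×0.9000 = 0.56700.
Extinction term: e·p = 0.03500.
dp/dt = 0.56700 − 0.03500 = 0.53200.

0.532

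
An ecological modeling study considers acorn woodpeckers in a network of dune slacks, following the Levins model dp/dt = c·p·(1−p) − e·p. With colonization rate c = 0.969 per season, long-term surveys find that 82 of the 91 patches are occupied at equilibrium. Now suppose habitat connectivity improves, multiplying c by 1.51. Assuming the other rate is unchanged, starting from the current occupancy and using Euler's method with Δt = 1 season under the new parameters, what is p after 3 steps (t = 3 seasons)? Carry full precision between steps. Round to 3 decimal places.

Observed p* = 82/91 = 0.90110.
Balance c(1−p*) = e gives e = 0.969×(1 − 0.90110) = 0.09584.
Starting from p₀ = 0.90110; update p ← p + (dp/dt)·Δt with the new parameters.
  1  |  dp/dt·Δt = +0.044042  |  p_1 = 0.945141
  2  |  dp/dt·Δt = -0.014712  |  p_2 = 0.930429
  3  |  dp/dt·Δt = +0.005546  |  p_3 = 0.935975

0.936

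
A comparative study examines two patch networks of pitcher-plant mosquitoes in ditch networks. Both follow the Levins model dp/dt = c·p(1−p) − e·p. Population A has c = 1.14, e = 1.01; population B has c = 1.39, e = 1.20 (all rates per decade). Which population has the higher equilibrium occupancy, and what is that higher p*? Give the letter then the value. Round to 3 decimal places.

B, 0.137

A: p*_A = 1 − 1.01/1.14 = 0.1140.
B: p*_B = 1 − 1.20/1.39 = 0.1367.
B is higher at 0.1367.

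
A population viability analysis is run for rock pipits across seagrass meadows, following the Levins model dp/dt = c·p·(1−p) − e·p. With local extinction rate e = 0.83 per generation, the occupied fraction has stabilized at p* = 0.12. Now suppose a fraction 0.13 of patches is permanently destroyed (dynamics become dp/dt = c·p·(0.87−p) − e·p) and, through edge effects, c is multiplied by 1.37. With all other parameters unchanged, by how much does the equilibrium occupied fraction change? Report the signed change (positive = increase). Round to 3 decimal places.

0.108

Balance c(1−p*) = e gives c = e/(1 − 0.12000) = 0.83/0.88000 = 0.94318.
New p* = 0.87 − e/c = 0.87 − 0.83000/1.29216 = 0.22766.
Δp* = 0.22766 − 0.12000 = +0.10766.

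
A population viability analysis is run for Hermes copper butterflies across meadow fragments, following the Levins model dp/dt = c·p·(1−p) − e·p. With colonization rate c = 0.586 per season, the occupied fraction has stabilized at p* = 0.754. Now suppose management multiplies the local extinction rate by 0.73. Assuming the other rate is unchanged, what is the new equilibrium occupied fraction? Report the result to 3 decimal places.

0.820

Balance c(1−p*) = e gives e = 0.586×(1 − 0.75400) = 0.14416.
New p* = 1 − e/c = 1 − 0.10524/0.58600 = 0.82041.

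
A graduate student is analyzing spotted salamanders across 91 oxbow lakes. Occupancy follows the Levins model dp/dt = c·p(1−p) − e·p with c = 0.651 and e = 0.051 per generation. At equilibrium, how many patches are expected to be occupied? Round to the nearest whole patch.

p* = 1 − e/c = 1 − 0.051/0.651 = 0.9217.
Expected occupied patches = N × p* = 91 × 0.9217 = 83.87 ≈ 84.

84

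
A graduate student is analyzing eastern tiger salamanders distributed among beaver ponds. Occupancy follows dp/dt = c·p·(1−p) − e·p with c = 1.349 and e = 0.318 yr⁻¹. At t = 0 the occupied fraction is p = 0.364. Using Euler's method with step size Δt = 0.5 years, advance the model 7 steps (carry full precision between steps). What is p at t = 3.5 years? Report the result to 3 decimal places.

0.754

Update rule: p ← p + [c·p·(1−p) − e·p]·Δt with Δt = 0.5.
  1  |  dp/dt·Δt = +0.098273  |  p_1 = 0.462273
  2  |  dp/dt·Δt = +0.094164  |  p_2 = 0.556437
  3  |  dp/dt·Δt = +0.078003  |  p_3 = 0.634440
  4  |  dp/dt·Δt = +0.055558  |  p_4 = 0.689998
  5  |  dp/dt·Δt = +0.034566  |  p_5 = 0.724564
  6  |  dp/dt·Δt = +0.019405  |  p_6 = 0.743969
  7  |  dp/dt·Δt = +0.010187  |  p_7 = 0.754156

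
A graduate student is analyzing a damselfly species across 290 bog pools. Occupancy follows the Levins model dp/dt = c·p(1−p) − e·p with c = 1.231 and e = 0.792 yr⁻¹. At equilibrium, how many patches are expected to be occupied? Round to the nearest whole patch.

p* = 1 − e/c = 1 − 0.792/1.231 = 0.3566.
Expected occupied patches = N × p* = 290 × 0.3566 = 103.42 ≈ 103.

103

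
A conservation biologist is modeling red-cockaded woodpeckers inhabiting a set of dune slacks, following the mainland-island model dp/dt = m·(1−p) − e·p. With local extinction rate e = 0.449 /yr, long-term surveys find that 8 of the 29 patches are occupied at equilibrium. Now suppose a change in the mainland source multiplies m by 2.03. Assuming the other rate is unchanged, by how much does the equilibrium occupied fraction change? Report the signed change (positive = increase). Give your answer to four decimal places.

Observed p* = 8/29 = 0.27586.
Balance m(1−p*) = e·p* gives m = e·p*/(1−p*) = 0.449×0.27586/0.72414 = 0.17105.
New p* = m/(m+e) = 0.34723/(0.34723+0.44900) = 0.43609.
Δp* = 0.43609 − 0.27586 = +0.16023.

0.1602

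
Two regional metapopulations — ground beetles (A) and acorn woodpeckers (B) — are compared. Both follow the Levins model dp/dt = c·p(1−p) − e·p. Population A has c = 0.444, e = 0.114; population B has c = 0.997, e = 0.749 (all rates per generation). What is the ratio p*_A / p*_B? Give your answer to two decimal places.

A: p*_A = 1 − 0.114/0.444 = 0.7432.
B: p*_B = 1 − 0.749/0.997 = 0.2487.
p*_A / p*_B = 0.7432/0.2487 = 2.9880.

2.99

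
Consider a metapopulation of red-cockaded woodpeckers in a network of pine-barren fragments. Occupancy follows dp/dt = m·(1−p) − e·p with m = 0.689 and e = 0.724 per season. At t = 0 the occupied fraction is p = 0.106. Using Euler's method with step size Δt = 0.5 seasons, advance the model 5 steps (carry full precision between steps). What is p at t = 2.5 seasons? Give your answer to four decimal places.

Update rule: p ← p + [m·(1−p) − e·p]·Δt with Δt = 0.5.
step 1: Δp = +0.26961, p = 0.37561
step 2: Δp = +0.07913, p = 0.45474
step 3: Δp = +0.02322, p = 0.47797
step 4: Δp = +0.00682, p = 0.48478
step 5: Δp = +0.00200, p = 0.48678

0.4868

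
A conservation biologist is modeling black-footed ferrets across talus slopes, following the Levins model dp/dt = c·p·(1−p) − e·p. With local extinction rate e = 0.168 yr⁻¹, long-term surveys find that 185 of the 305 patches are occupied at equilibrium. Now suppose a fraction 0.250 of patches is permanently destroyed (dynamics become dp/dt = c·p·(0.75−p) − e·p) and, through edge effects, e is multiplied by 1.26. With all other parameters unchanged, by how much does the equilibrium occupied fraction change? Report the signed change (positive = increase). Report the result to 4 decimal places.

-0.3523

Observed p* = 185/305 = 0.60656.
Balance c(1−p*) = e gives c = e/(1 − 0.60656) = 0.168/0.39344 = 0.42700.
New p* = 0.75 − e/c = 0.75 − 0.21168/0.42700 = 0.25426.
Δp* = 0.25426 − 0.60656 = -0.35230.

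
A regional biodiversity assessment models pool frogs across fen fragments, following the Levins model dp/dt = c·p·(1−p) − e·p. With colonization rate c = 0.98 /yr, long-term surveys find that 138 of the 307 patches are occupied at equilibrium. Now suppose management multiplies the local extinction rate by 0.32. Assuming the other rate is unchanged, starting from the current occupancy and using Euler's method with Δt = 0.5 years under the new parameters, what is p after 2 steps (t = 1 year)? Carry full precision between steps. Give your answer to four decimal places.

Observed p* = 138/307 = 0.44951.
Balance c(1−p*) = e gives e = 0.98×(1 − 0.44951) = 0.53948.
Starting from p₀ = 0.44951; update p ← p + (dp/dt)·Δt with the new parameters.
t = 0.5: p = 0.44951 + (+0.08245) = 0.53196
t = 1: p = 0.53196 + (+0.07608) = 0.60804

0.6080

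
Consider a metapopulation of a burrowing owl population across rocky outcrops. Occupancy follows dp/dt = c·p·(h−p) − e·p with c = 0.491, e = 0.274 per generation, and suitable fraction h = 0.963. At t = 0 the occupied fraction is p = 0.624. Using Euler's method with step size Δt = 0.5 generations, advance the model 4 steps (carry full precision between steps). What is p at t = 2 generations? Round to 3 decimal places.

0.523

Update rule: p ← p + [c·p·(h−p) − e·p]·Δt with Δt = 0.5.
  1  |  dp/dt·Δt = -0.033556  |  p_1 = 0.590444
  2  |  dp/dt·Δt = -0.026887  |  p_2 = 0.563557
  3  |  dp/dt·Δt = -0.021943  |  p_3 = 0.541614
  4  |  dp/dt·Δt = -0.018171  |  p_4 = 0.523443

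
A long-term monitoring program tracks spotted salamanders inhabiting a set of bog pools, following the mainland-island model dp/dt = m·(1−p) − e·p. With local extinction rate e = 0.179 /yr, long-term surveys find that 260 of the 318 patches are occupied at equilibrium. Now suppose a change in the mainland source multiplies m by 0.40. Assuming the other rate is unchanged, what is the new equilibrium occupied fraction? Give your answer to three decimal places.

Observed p* = 260/318 = 0.81761.
Balance m(1−p*) = e·p* gives m = e·p*/(1−p*) = 0.179×0.81761/0.18239 = 0.80241.
New p* = m/(m+e) = 0.32096/(0.32096+0.17900) = 0.64197.

0.642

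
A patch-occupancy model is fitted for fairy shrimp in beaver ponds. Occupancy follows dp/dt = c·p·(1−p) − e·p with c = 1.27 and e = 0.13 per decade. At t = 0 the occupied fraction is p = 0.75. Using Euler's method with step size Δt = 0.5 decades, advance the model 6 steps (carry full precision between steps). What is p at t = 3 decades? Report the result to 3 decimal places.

Update rule: p ← p + [c·p·(1−p) − e·p]·Δt with Δt = 0.5.
p: 0.75000 → 0.82031  (Δp = +0.07031)
p: 0.82031 → 0.86059  (Δp = +0.04028)
p: 0.86059 → 0.88084  (Δp = +0.02025)
p: 0.88084 → 0.89023  (Δp = +0.00940)
p: 0.89023 → 0.89442  (Δp = +0.00419)
p: 0.89442 → 0.89625  (Δp = +0.00183)

0.896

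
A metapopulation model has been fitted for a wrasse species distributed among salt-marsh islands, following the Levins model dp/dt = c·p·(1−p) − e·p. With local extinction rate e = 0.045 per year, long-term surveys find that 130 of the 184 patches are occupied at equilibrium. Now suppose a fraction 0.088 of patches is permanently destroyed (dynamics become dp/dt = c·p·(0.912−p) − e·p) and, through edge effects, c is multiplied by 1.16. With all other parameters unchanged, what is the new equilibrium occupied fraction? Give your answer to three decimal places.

0.659

Observed p* = 130/184 = 0.70652.
Balance c(1−p*) = e gives c = e/(1 − 0.70652) = 0.045/0.29348 = 0.15333.
New p* = 0.912 − e/c = 0.912 − 0.04500/0.17786 = 0.65899.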